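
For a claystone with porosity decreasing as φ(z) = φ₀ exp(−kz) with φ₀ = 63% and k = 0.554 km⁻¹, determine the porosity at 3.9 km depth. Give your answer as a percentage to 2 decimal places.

7.26%

φ = φ₀·exp(−k·z) = 0.63 × exp(−0.554 × 3.9) = 0.63 × exp(−2.161)
  = 0.63 × 0.1153 = 0.0726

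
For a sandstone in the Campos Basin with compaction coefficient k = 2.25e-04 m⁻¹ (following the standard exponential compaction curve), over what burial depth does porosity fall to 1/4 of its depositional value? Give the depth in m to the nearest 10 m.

Working in km (1 km = 1000 m; k in km⁻¹ = k in m⁻¹ × 1000):
φ/φ₀ = 1/4 ⇒ exp(−k·z) = 1/4 ⇒ z = ln(4) / k
z = 1.3863 / 0.225 = 6.161 km

6160 m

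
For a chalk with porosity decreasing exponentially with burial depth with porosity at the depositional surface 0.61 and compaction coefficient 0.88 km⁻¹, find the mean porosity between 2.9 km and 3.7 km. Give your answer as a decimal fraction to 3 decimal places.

0.034

⟨n⟩ = (1/(Z₂−Z₁)) ∫ n₀ e^(−cZ) dZ = n₀·(e^(−c·Z₁) − e^(−c·Z₂)) / (c·(Z₂−Z₁))
e^(−0.88×2.9) = 0.0779; e^(−0.88×3.7) = 0.0385
⟨n⟩ = 0.61 × (0.0779 − 0.0385) / (0.88 × 0.8) = 0.61 × 0.0559 = 0.0341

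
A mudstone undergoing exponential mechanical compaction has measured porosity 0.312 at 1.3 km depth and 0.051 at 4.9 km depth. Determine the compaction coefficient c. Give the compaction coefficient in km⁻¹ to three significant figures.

Athy: phi(z) = phi₀ e^(−cz) ⇒ phi₁/phi₂ = e^{c(z₂−z₁)} ⇒ c = ln(phi₁/phi₂)/(z₂−z₁)
c = ln(0.312/0.051) / (4.9 − 1.3) = ln(6.118) / 3.6 = 1.8112 / 3.6 = 0.5031 km⁻¹

0.503 km⁻¹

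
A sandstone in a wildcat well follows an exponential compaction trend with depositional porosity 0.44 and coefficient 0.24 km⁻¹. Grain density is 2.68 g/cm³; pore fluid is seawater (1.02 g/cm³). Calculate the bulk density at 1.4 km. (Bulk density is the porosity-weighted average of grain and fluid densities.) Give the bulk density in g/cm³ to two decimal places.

Porosity at depth: n = 0.44·exp(−0.24×1.4) = 0.44×0.7146 = 0.3144
Bulk density: ρ_b = (1−n)ρ_g + n·ρ_f = 0.6856×2.68 + 0.3144×1.02
       = 1.837 + 0.321 = 2.158 g/cm³

2.16 g/cm³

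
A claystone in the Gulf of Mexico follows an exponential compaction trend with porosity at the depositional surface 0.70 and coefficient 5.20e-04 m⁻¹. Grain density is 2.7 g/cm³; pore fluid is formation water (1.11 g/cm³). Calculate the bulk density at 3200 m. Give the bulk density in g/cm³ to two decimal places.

Working in km (1 km = 1000 m; k in km⁻¹ = k in m⁻¹ × 1000):
Porosity at depth: phi = 0.7·exp(−0.52×3.2) = 0.7×0.1894 = 0.1326
Bulk density: ρ_b = (1−phi)ρ_g + phi·ρ_f = 0.8674×2.7 + 0.1326×1.11
       = 2.342 + 0.147 = 2.489 g/cm³

2.49 g/cm³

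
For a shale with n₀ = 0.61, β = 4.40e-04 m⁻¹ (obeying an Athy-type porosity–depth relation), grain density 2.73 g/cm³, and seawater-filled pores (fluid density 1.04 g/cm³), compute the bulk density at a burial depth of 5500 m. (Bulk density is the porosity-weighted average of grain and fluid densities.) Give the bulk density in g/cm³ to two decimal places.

2.64 g/cm³

Working in km (1 km = 1000 m; β in km⁻¹ = β in m⁻¹ × 1000):
Porosity at depth: n = 0.61·exp(−0.44×5.5) = 0.61×0.0889 = 0.0542
Bulk density: ρ_b = (1−n)ρ_g + n·ρ_f = 0.9458×2.73 + 0.0542×1.04
       = 2.582 + 0.056 = 2.638 g/cm³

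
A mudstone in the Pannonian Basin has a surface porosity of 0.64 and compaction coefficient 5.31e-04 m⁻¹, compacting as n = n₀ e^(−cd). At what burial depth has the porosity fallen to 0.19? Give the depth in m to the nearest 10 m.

2290 m

Working in km (1 km = 1000 m; c in km⁻¹ = c in m⁻¹ × 1000):
Invert Athy's law: d = ln(n₀/n) / c
d = ln(0.64/0.19) / 0.531 = ln(3.368) / 0.531 = 1.2144 / 0.531 = 2.287 km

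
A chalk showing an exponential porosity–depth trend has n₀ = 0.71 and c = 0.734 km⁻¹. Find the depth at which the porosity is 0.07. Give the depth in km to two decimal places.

3.16 km

Invert Athy's law: Z = ln(n₀/n) / c
Z = ln(0.71/0.07) / 0.734 = ln(10.14) / 0.734 = 2.3168 / 0.734 = 3.156 km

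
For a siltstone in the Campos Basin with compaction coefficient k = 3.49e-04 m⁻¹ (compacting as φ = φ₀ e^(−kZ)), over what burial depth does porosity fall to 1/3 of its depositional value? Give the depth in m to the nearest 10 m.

Working in km (1 km = 1000 m; k in km⁻¹ = k in m⁻¹ × 1000):
φ/φ₀ = 1/3 ⇒ exp(−k·Z) = 1/3 ⇒ Z = ln(3) / k
Z = 1.0986 / 0.349 = 3.148 km

3150 m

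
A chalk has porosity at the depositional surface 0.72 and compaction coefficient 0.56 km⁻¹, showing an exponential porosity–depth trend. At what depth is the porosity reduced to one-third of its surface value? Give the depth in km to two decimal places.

1.96 km

phi/phi₀ = 1/3 ⇒ exp(−c·d) = 1/3 ⇒ d = ln(3) / c
d = 1.0986 / 0.56 = 1.962 km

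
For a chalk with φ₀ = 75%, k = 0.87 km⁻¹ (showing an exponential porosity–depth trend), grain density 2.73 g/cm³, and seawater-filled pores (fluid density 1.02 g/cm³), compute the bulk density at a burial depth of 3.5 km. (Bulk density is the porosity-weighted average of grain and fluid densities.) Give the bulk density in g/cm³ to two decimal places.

Porosity at depth: φ = 0.75·exp(−0.87×3.5) = 0.75×0.0476 = 0.0357
Bulk density: ρ_b = (1−φ)ρ_g + φ·ρ_f = 0.9643×2.73 + 0.0357×1.02
       = 2.633 + 0.036 = 2.669 g/cm³

2.67 g/cm³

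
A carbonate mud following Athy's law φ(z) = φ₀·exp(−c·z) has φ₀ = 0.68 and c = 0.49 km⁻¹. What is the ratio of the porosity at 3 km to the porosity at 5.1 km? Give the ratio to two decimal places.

2.80

φ(z₁)/φ(z₂) = e^(−c·z₁)/e^(−c·z₂) = e^{c(z₂−z₁)}
= exp(0.49 × 2.1) = exp(1.029) = 2.7983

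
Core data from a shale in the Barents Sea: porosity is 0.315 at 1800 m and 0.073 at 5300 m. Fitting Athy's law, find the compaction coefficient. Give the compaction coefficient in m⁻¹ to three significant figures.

Working in km (1 km = 1000 m; β in km⁻¹ = β in m⁻¹ × 1000):
Athy: φ(d) = φ₀ e^(−βd) ⇒ φ₁/φ₂ = e^{β(d₂−d₁)} ⇒ β = ln(φ₁/φ₂)/(d₂−d₁)
β = ln(0.315/0.073) / (5.3 − 1.8) = ln(4.315) / 3.5 = 1.4621 / 3.5 = 0.4177 km⁻¹

0.000418 m⁻¹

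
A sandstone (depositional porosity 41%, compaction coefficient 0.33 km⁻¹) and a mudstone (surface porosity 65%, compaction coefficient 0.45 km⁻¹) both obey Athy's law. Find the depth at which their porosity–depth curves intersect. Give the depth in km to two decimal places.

3.84 km

Set n₀ₐ e^(−kₐd) = n₀ᵦ e^(−kᵦd) ⇒ ln(n₀ₐ/n₀ᵦ) = (kₐ − kᵦ)·d
d = ln(0.41/0.65) / (0.33 − 0.45) = -0.4608 / -0.12 = 3.840 km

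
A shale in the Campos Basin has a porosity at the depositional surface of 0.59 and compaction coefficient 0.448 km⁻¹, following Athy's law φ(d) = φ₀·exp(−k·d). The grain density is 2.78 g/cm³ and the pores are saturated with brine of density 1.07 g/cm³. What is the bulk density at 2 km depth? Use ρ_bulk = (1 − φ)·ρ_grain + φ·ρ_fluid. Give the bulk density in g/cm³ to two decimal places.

2.37 g/cm³

Porosity at depth: φ = 0.59·exp(−0.448×2) = 0.59×0.4082 = 0.2408
Bulk density: ρ_b = (1−φ)ρ_g + φ·ρ_f = 0.7592×2.78 + 0.2408×1.07
       = 2.110 + 0.258 = 2.368 g/cm³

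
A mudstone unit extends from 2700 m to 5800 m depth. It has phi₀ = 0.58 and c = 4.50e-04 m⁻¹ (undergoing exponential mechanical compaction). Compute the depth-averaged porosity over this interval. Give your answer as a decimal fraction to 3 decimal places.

0.093

Working in km (1 km = 1000 m; c in km⁻¹ = c in m⁻¹ × 1000):
⟨phi⟩ = (1/(d₂−d₁)) ∫ phi₀ e^(−cd) dd = phi₀·(e^(−c·d₁) − e^(−c·d₂)) / (c·(d₂−d₁))
e^(−0.45×2.7) = 0.2967; e^(−0.45×5.8) = 0.0735
⟨phi⟩ = 0.58 × (0.2967 − 0.0735) / (0.45 × 3.1) = 0.58 × 0.1600 = 0.0928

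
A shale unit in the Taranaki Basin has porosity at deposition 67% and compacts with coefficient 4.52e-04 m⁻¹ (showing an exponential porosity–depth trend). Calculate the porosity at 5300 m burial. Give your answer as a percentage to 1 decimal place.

6.1%

Working in km (1 km = 1000 m; k in km⁻¹ = k in m⁻¹ × 1000):
n = n₀·exp(−k·z) = 0.67 × exp(−0.452 × 5.3) = 0.67 × exp(−2.396)
  = 0.67 × 0.0911 = 0.0610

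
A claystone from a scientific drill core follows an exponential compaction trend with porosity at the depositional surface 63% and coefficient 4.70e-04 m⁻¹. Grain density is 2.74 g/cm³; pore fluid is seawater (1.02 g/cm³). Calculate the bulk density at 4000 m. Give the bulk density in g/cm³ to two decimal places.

Working in km (1 km = 1000 m; k in km⁻¹ = k in m⁻¹ × 1000):
Porosity at depth: n = 0.63·exp(−0.47×4) = 0.63×0.1526 = 0.0961
Bulk density: ρ_b = (1−n)ρ_g + n·ρ_f = 0.9039×2.74 + 0.0961×1.02
       = 2.477 + 0.098 = 2.575 g/cm³

2.57 g/cm³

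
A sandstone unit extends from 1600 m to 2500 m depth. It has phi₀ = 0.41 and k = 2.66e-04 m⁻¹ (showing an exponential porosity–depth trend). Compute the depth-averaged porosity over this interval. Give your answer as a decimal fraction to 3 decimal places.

Working in km (1 km = 1000 m; k in km⁻¹ = k in m⁻¹ × 1000):
⟨phi⟩ = (1/(Z₂−Z₁)) ∫ phi₀ e^(−kZ) dZ = phi₀·(e^(−k·Z₁) − e^(−k·Z₂)) / (k·(Z₂−Z₁))
e^(−0.266×1.6) = 0.6534; e^(−0.266×2.5) = 0.5143
⟨phi⟩ = 0.41 × (0.6534 − 0.5143) / (0.266 × 0.9) = 0.41 × 0.5811 = 0.2382

0.238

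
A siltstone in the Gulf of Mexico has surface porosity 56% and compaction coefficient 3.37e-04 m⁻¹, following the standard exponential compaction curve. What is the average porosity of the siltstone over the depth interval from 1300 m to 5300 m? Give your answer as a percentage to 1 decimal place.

19.8%

Working in km (1 km = 1000 m; c in km⁻¹ = c in m⁻¹ × 1000):
⟨n⟩ = (1/(z₂−z₁)) ∫ n₀ e^(−cz) dz = n₀·(e^(−c·z₁) − e^(−c·z₂)) / (c·(z₂−z₁))
e^(−0.337×1.3) = 0.6453; e^(−0.337×5.3) = 0.1676
⟨n⟩ = 0.56 × (0.6453 − 0.1676) / (0.337 × 4) = 0.56 × 0.3543 = 0.1984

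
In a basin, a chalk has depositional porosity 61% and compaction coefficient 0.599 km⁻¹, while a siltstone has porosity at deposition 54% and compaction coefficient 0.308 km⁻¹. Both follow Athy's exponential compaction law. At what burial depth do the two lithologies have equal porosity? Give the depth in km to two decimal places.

Set φ₀ₐ e^(−kₐZ) = φ₀ᵦ e^(−kᵦZ) ⇒ ln(φ₀ₐ/φ₀ᵦ) = (kₐ − kᵦ)·Z
Z = ln(0.61/0.54) / (0.599 − 0.308) = 0.1219 / 0.291 = 0.419 km

0.42 km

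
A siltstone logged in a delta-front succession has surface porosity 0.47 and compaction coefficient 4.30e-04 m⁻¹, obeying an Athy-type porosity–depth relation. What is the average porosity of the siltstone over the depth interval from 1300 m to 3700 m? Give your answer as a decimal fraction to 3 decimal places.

0.168

Working in km (1 km = 1000 m; k in km⁻¹ = k in m⁻¹ × 1000):
⟨φ⟩ = (1/(d₂−d₁)) ∫ φ₀ e^(−kd) dd = φ₀·(e^(−k·d₁) − e^(−k·d₂)) / (k·(d₂−d₁))
e^(−0.43×1.3) = 0.5718; e^(−0.43×3.7) = 0.2037
⟨φ⟩ = 0.47 × (0.5718 − 0.2037) / (0.43 × 2.4) = 0.47 × 0.3566 = 0.1676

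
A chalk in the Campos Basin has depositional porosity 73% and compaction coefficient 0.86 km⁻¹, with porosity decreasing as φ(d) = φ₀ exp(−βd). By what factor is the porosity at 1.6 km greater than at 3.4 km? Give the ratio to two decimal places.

4.70

φ(d₁)/φ(d₂) = e^(−β·d₁)/e^(−β·d₂) = e^{β(d₂−d₁)}
= exp(0.86 × 1.8) = exp(1.548) = 4.7021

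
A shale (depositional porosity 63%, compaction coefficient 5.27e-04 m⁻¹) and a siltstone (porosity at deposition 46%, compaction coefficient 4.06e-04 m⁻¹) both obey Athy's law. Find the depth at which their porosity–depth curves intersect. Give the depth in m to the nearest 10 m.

Working in km (1 km = 1000 m; β in km⁻¹ = β in m⁻¹ × 1000):
Set phi₀ₐ e^(−βₐZ) = phi₀ᵦ e^(−βᵦZ) ⇒ ln(phi₀ₐ/phi₀ᵦ) = (βₐ − βᵦ)·Z
Z = ln(0.63/0.46) / (0.527 − 0.406) = 0.3145 / 0.121 = 2.599 km

2600 m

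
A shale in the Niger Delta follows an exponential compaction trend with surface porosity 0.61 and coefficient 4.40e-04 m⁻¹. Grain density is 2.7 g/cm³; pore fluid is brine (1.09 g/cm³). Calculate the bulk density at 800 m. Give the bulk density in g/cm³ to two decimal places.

Working in km (1 km = 1000 m; c in km⁻¹ = c in m⁻¹ × 1000):
Porosity at depth: phi = 0.61·exp(−0.44×0.8) = 0.61×0.7033 = 0.4290
Bulk density: ρ_b = (1−phi)ρ_g + phi·ρ_f = 0.5710×2.7 + 0.4290×1.09
       = 1.542 + 0.468 = 2.009 g/cm³

2.01 g/cm³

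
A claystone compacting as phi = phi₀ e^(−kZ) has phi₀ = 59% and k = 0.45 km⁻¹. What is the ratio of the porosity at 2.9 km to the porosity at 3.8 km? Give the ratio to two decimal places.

1.50

phi(Z₁)/phi(Z₂) = e^(−k·Z₁)/e^(−k·Z₂) = e^{k(Z₂−Z₁)}
= exp(0.45 × 0.9) = exp(0.405) = 1.4993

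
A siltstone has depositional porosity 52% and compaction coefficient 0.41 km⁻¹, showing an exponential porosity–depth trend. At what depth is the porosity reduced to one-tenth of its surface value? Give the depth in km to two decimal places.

φ/φ₀ = 1/10 ⇒ exp(−k·Z) = 1/10 ⇒ Z = ln(10) / k
Z = 2.3026 / 0.41 = 5.616 km

5.62 km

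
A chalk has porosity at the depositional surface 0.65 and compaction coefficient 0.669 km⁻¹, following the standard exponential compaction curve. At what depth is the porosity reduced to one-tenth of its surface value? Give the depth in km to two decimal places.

n/n₀ = 1/10 ⇒ exp(−β·Z) = 1/10 ⇒ Z = ln(10) / β
Z = 2.3026 / 0.669 = 3.442 km

3.44 km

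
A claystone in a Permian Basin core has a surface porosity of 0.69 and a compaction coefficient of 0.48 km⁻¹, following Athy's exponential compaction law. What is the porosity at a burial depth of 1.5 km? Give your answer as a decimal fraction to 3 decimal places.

n = n₀·exp(−k·d) = 0.69 × exp(−0.48 × 1.5) = 0.69 × exp(−0.72)
  = 0.69 × 0.4868 = 0.3359

0.336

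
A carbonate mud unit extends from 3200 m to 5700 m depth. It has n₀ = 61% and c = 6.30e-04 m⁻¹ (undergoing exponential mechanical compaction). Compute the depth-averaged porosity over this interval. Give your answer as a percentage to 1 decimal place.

4.1%

Working in km (1 km = 1000 m; c in km⁻¹ = c in m⁻¹ × 1000):
⟨n⟩ = (1/(Z₂−Z₁)) ∫ n₀ e^(−cZ) dZ = n₀·(e^(−c·Z₁) − e^(−c·Z₂)) / (c·(Z₂−Z₁))
e^(−0.63×3.2) = 0.1332; e^(−0.63×5.7) = 0.0276
⟨n⟩ = 0.61 × (0.1332 − 0.0276) / (0.63 × 2.5) = 0.61 × 0.0671 = 0.0409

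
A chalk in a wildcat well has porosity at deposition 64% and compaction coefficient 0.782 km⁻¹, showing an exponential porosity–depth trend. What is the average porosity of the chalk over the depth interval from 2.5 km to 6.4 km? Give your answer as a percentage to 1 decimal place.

2.8%

⟨n⟩ = (1/(z₂−z₁)) ∫ n₀ e^(−cz) dz = n₀·(e^(−c·z₁) − e^(−c·z₂)) / (c·(z₂−z₁))
e^(−0.782×2.5) = 0.1416; e^(−0.782×6.4) = 0.0067
⟨n⟩ = 0.64 × (0.1416 − 0.0067) / (0.782 × 3.9) = 0.64 × 0.0442 = 0.0283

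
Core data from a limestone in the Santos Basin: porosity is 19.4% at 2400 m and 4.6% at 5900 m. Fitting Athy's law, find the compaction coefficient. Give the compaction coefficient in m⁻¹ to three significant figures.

Working in km (1 km = 1000 m; β in km⁻¹ = β in m⁻¹ × 1000):
Athy: φ(z) = φ₀ e^(−βz) ⇒ φ₁/φ₂ = e^{β(z₂−z₁)} ⇒ β = ln(φ₁/φ₂)/(z₂−z₁)
β = ln(0.194/0.046) / (5.9 − 2.4) = ln(4.217) / 3.5 = 1.4392 / 3.5 = 0.4112 km⁻¹

0.000411 m⁻¹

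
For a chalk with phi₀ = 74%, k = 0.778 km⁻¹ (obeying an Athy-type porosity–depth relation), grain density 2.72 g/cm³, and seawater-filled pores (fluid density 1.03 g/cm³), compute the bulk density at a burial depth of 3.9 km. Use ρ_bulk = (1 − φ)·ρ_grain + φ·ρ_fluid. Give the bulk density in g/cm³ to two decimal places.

Porosity at depth: phi = 0.74·exp(−0.778×3.9) = 0.74×0.0481 = 0.0356
Bulk density: ρ_b = (1−phi)ρ_g + phi·ρ_f = 0.9644×2.72 + 0.0356×1.03
       = 2.623 + 0.037 = 2.660 g/cm³

2.66 g/cm³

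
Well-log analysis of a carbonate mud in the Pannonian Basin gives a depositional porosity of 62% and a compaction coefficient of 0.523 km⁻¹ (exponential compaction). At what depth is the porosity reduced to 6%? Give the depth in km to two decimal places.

4.47 km

Invert Athy's law: Z = ln(n₀/n) / k
Z = ln(0.62/0.06) / 0.523 = ln(10.33) / 0.523 = 2.3354 / 0.523 = 4.465 km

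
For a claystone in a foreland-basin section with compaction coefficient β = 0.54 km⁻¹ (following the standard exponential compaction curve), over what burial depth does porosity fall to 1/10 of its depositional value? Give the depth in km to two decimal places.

4.26 km

phi/phi₀ = 1/10 ⇒ exp(−β·d) = 1/10 ⇒ d = ln(10) / β
d = 2.3026 / 0.54 = 4.264 km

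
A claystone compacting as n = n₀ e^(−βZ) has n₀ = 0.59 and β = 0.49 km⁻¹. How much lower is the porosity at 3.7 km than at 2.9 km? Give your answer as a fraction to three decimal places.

0.046

n(2.9) = 0.59·e^(−0.49×2.9) = 0.1425
n(3.7) = 0.59·e^(−0.49×3.7) = 0.0963
Δn = 0.1425 − 0.0963 = 0.0462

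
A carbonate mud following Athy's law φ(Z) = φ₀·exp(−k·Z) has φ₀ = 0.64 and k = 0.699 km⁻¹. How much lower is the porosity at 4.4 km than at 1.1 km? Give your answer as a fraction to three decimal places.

0.267

φ(1.1) = 0.64·e^(−0.699×1.1) = 0.2967
φ(4.4) = 0.64·e^(−0.699×4.4) = 0.0295
Δφ = 0.2967 − 0.0295 = 0.2671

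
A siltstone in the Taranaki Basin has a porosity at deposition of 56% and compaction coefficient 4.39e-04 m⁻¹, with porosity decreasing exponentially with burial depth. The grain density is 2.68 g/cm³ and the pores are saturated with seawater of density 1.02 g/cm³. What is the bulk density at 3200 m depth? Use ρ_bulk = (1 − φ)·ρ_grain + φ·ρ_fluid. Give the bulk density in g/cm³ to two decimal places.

2.45 g/cm³

Working in km (1 km = 1000 m; β in km⁻¹ = β in m⁻¹ × 1000):
Porosity at depth: φ = 0.56·exp(−0.439×3.2) = 0.56×0.2454 = 0.1374
Bulk density: ρ_b = (1−φ)ρ_g + φ·ρ_f = 0.8626×2.68 + 0.1374×1.02
       = 2.312 + 0.140 = 2.452 g/cm³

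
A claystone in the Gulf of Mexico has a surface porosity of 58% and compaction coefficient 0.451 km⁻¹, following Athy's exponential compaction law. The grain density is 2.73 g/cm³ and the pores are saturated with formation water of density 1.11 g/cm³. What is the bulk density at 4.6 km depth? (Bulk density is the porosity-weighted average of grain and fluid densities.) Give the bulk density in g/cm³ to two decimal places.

2.61 g/cm³

Porosity at depth: phi = 0.58·exp(−0.451×4.6) = 0.58×0.1256 = 0.0729
Bulk density: ρ_b = (1−phi)ρ_g + phi·ρ_f = 0.9271×2.73 + 0.0729×1.11
       = 2.531 + 0.081 = 2.612 g/cm³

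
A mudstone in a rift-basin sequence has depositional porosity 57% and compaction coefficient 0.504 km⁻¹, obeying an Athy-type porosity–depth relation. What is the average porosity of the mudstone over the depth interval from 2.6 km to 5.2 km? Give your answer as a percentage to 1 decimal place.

8.6%

⟨phi⟩ = (1/(Z₂−Z₁)) ∫ phi₀ e^(−cZ) dZ = phi₀·(e^(−c·Z₁) − e^(−c·Z₂)) / (c·(Z₂−Z₁))
e^(−0.504×2.6) = 0.2697; e^(−0.504×5.2) = 0.0727
⟨phi⟩ = 0.57 × (0.2697 − 0.0727) / (0.504 × 2.6) = 0.57 × 0.1503 = 0.0857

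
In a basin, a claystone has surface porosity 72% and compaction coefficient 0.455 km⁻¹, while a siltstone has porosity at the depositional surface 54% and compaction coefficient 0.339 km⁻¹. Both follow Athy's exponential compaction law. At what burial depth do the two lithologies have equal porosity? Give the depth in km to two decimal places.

Set φ₀ₐ e^(−βₐZ) = φ₀ᵦ e^(−βᵦZ) ⇒ ln(φ₀ₐ/φ₀ᵦ) = (βₐ − βᵦ)·Z
Z = ln(0.72/0.54) / (0.455 − 0.339) = 0.2877 / 0.116 = 2.480 km

2.48 km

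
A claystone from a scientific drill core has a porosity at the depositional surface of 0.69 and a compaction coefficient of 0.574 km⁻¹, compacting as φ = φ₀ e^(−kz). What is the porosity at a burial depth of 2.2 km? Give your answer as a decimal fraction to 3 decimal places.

φ = φ₀·exp(−k·z) = 0.69 × exp(−0.574 × 2.2) = 0.69 × exp(−1.263)
  = 0.69 × 0.2829 = 0.1952

0.195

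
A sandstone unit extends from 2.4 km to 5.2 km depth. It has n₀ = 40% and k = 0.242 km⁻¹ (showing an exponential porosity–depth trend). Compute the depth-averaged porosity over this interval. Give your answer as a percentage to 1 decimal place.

16.3%

⟨n⟩ = (1/(d₂−d₁)) ∫ n₀ e^(−kd) dd = n₀·(e^(−k·d₁) − e^(−k·d₂)) / (k·(d₂−d₁))
e^(−0.242×2.4) = 0.5595; e^(−0.242×5.2) = 0.2841
⟨n⟩ = 0.4 × (0.5595 − 0.2841) / (0.242 × 2.8) = 0.4 × 0.4063 = 0.1625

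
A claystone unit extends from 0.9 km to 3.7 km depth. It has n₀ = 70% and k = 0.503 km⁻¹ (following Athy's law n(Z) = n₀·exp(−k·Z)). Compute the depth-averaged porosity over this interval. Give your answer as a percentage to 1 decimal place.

⟨n⟩ = (1/(Z₂−Z₁)) ∫ n₀ e^(−kZ) dZ = n₀·(e^(−k·Z₁) − e^(−k·Z₂)) / (k·(Z₂−Z₁))
e^(−0.503×0.9) = 0.6359; e^(−0.503×3.7) = 0.1555
⟨n⟩ = 0.7 × (0.6359 − 0.1555) / (0.503 × 2.8) = 0.7 × 0.3411 = 0.2388

23.9%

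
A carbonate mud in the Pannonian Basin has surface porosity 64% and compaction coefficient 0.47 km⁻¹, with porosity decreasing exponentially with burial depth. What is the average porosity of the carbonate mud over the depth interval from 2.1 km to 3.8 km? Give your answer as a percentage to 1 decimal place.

⟨n⟩ = (1/(Z₂−Z₁)) ∫ n₀ e^(−cZ) dZ = n₀·(e^(−c·Z₁) − e^(−c·Z₂)) / (c·(Z₂−Z₁))
e^(−0.47×2.1) = 0.3727; e^(−0.47×3.8) = 0.1676
⟨n⟩ = 0.64 × (0.3727 − 0.1676) / (0.47 × 1.7) = 0.64 × 0.2567 = 0.1643

16.4%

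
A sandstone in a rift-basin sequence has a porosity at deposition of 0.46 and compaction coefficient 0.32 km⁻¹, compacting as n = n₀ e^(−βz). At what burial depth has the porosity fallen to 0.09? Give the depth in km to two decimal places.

5.10 km

Invert Athy's law: z = ln(n₀/n) / β
z = ln(0.46/0.09) / 0.32 = ln(5.111) / 0.32 = 1.6314 / 0.32 = 5.098 km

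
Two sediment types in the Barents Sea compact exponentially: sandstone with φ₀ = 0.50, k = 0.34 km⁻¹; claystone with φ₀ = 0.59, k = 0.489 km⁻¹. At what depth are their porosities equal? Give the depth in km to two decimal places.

Set φ₀ₐ e^(−kₐd) = φ₀ᵦ e^(−kᵦd) ⇒ ln(φ₀ₐ/φ₀ᵦ) = (kₐ − kᵦ)·d
d = ln(0.5/0.59) / (0.34 − 0.489) = -0.1655 / -0.149 = 1.111 km

1.11 km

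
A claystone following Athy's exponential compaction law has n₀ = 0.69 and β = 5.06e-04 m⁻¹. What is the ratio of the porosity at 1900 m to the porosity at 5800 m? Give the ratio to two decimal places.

Working in km (1 km = 1000 m; β in km⁻¹ = β in m⁻¹ × 1000):
n(d₁)/n(d₂) = e^(−β·d₁)/e^(−β·d₂) = e^{β(d₂−d₁)}
= exp(0.506 × 3.9) = exp(1.973) = 7.1951

7.20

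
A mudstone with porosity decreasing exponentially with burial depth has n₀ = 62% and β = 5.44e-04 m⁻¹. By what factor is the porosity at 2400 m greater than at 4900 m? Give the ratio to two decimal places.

3.90

Working in km (1 km = 1000 m; β in km⁻¹ = β in m⁻¹ × 1000):
n(z₁)/n(z₂) = e^(−β·z₁)/e^(−β·z₂) = e^{β(z₂−z₁)}
= exp(0.544 × 2.5) = exp(1.36) = 3.8962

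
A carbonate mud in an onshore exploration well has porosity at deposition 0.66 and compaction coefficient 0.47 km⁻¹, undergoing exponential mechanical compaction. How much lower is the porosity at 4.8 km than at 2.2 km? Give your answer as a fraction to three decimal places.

0.166

phi(2.2) = 0.66·e^(−0.47×2.2) = 0.2347
phi(4.8) = 0.66·e^(−0.47×4.8) = 0.0691
Δphi = 0.2347 − 0.0691 = 0.1655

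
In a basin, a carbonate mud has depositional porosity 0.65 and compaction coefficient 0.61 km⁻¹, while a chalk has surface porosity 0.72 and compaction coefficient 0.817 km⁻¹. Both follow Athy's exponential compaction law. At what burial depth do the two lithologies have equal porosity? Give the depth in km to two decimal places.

Set φ₀ₐ e^(−cₐd) = φ₀ᵦ e^(−cᵦd) ⇒ ln(φ₀ₐ/φ₀ᵦ) = (cₐ − cᵦ)·d
d = ln(0.65/0.72) / (0.61 − 0.817) = -0.1023 / -0.207 = 0.494 km

0.49 km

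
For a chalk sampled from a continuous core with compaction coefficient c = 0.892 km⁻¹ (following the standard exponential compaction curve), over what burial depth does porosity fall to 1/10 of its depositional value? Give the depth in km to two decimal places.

2.58 km

n/n₀ = 1/10 ⇒ exp(−c·d) = 1/10 ⇒ d = ln(10) / c
d = 2.3026 / 0.892 = 2.581 km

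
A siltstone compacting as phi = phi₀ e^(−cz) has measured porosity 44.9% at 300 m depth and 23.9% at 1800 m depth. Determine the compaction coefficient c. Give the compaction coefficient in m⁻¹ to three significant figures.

Working in km (1 km = 1000 m; c in km⁻¹ = c in m⁻¹ × 1000):
Athy: phi(z) = phi₀ e^(−cz) ⇒ phi₁/phi₂ = e^{c(z₂−z₁)} ⇒ c = ln(phi₁/phi₂)/(z₂−z₁)
c = ln(0.449/0.239) / (1.8 − 0.3) = ln(1.879) / 1.5 = 0.6306 / 1.5 = 0.4204 km⁻¹

0.000420 m⁻¹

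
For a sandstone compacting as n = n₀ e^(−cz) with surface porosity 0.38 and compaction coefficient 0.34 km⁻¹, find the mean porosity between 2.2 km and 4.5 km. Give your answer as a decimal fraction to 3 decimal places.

0.125

⟨n⟩ = (1/(z₂−z₁)) ∫ n₀ e^(−cz) dz = n₀·(e^(−c·z₁) − e^(−c·z₂)) / (c·(z₂−z₁))
e^(−0.34×2.2) = 0.4733; e^(−0.34×4.5) = 0.2165
⟨n⟩ = 0.38 × (0.4733 − 0.2165) / (0.34 × 2.3) = 0.38 × 0.3284 = 0.1248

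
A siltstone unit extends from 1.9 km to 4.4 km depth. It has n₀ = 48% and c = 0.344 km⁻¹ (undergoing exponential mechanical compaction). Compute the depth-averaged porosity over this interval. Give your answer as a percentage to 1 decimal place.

16.7%

⟨n⟩ = (1/(d₂−d₁)) ∫ n₀ e^(−cd) dd = n₀·(e^(−c·d₁) − e^(−c·d₂)) / (c·(d₂−d₁))
e^(−0.344×1.9) = 0.5202; e^(−0.344×4.4) = 0.2201
⟨n⟩ = 0.48 × (0.5202 − 0.2201) / (0.344 × 2.5) = 0.48 × 0.3489 = 0.1675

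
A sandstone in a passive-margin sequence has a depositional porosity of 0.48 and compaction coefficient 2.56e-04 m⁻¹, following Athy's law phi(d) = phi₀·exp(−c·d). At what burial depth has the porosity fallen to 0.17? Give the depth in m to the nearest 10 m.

4050 m

Working in km (1 km = 1000 m; c in km⁻¹ = c in m⁻¹ × 1000):
Invert Athy's law: d = ln(phi₀/phi) / c
d = ln(0.48/0.17) / 0.256 = ln(2.824) / 0.256 = 1.0380 / 0.256 = 4.055 km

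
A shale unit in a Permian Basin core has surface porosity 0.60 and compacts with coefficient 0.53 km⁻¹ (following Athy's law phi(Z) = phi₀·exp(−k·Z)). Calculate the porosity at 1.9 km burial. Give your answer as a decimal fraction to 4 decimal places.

0.2192

phi = phi₀·exp(−k·Z) = 0.6 × exp(−0.53 × 1.9) = 0.6 × exp(−1.007)
  = 0.6 × 0.3653 = 0.2192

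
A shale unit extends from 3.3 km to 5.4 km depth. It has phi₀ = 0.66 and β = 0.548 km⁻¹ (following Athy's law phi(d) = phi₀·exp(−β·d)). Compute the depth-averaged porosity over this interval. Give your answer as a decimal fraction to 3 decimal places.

0.064

⟨phi⟩ = (1/(d₂−d₁)) ∫ phi₀ e^(−βd) dd = phi₀·(e^(−β·d₁) − e^(−β·d₂)) / (β·(d₂−d₁))
e^(−0.548×3.3) = 0.1639; e^(−0.548×5.4) = 0.0519
⟨phi⟩ = 0.66 × (0.1639 − 0.0519) / (0.548 × 2.1) = 0.66 × 0.0974 = 0.0643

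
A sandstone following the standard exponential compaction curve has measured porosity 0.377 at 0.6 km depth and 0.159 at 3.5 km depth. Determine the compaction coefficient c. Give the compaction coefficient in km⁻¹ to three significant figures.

0.298 km⁻¹

Athy: φ(z) = φ₀ e^(−cz) ⇒ φ₁/φ₂ = e^{c(z₂−z₁)} ⇒ c = ln(φ₁/φ₂)/(z₂−z₁)
c = ln(0.377/0.159) / (3.5 − 0.6) = ln(2.371) / 2.9 = 0.8633 / 2.9 = 0.2977 km⁻¹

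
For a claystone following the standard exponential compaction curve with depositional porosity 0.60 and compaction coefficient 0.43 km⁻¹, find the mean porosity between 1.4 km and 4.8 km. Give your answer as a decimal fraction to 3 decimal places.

0.173

⟨phi⟩ = (1/(z₂−z₁)) ∫ phi₀ e^(−cz) dz = phi₀·(e^(−c·z₁) − e^(−c·z₂)) / (c·(z₂−z₁))
e^(−0.43×1.4) = 0.5477; e^(−0.43×4.8) = 0.1269
⟨phi⟩ = 0.6 × (0.5477 − 0.1269) / (0.43 × 3.4) = 0.6 × 0.2878 = 0.1727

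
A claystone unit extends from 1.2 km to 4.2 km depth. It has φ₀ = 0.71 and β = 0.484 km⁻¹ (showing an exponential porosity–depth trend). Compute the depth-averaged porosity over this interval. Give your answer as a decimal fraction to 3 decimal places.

0.210

⟨φ⟩ = (1/(z₂−z₁)) ∫ φ₀ e^(−βz) dz = φ₀·(e^(−β·z₁) − e^(−β·z₂)) / (β·(z₂−z₁))
e^(−0.484×1.2) = 0.5595; e^(−0.484×4.2) = 0.1310
⟨φ⟩ = 0.71 × (0.5595 − 0.1310) / (0.484 × 3) = 0.71 × 0.2951 = 0.2095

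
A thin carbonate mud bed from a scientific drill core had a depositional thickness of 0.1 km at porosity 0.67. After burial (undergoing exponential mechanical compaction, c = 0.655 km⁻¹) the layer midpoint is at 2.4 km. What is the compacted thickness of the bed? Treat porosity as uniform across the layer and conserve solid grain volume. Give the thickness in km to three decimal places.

Porosity at 2.4 km: phi = 0.67·exp(−0.655×2.4) = 0.1391
Solid-volume conservation: h(1−phi) = h₀(1−phi₀) ⇒ h = h₀·(1−phi₀)/(1−phi)
h = 0.1 × (1 − 0.67)/(1 − 0.1391) = 0.1 × 0.3833 = 0.0383 km

0.038 km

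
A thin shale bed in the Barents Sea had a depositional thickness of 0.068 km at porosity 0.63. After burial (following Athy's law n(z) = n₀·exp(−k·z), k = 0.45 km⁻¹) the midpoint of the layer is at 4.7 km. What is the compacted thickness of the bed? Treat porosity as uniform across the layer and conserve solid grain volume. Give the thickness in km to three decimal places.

0.027 km

Porosity at 4.7 km: n = 0.63·exp(−0.45×4.7) = 0.0760
Solid-volume conservation: h(1−n) = h₀(1−n₀) ⇒ h = h₀·(1−n₀)/(1−n)
h = 0.068 × (1 − 0.63)/(1 − 0.0760) = 0.068 × 0.4004 = 0.0272 km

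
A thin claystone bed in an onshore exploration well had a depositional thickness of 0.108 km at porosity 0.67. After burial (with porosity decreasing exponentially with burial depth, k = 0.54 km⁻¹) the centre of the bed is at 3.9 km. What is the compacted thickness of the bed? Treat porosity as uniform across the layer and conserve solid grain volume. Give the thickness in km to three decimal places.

Porosity at 3.9 km: phi = 0.67·exp(−0.54×3.9) = 0.0816
Solid-volume conservation: h(1−phi) = h₀(1−phi₀) ⇒ h = h₀·(1−phi₀)/(1−phi)
h = 0.108 × (1 − 0.67)/(1 − 0.0816) = 0.108 × 0.3593 = 0.0388 km

0.039 km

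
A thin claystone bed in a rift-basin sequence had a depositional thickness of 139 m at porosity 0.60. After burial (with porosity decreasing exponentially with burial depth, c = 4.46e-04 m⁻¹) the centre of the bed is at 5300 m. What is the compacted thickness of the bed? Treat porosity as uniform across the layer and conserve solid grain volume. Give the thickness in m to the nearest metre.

59 m

Working in km (1 km = 1000 m; c in km⁻¹ = c in m⁻¹ × 1000):
Porosity at 5.3 km: φ = 0.6·exp(−0.446×5.3) = 0.0564
Solid-volume conservation: h(1−φ) = h₀(1−φ₀) ⇒ h = h₀·(1−φ₀)/(1−φ)
h = 0.139 × (1 − 0.6)/(1 − 0.0564) = 0.139 × 0.4239 = 0.0589 km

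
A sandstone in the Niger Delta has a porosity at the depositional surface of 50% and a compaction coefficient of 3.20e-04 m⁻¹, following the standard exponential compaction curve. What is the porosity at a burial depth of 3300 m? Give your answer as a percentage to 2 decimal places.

Working in km (1 km = 1000 m; k in km⁻¹ = k in m⁻¹ × 1000):
n = n₀·exp(−k·z) = 0.5 × exp(−0.32 × 3.3) = 0.5 × exp(−1.056)
  = 0.5 × 0.3478 = 0.1739

17.39%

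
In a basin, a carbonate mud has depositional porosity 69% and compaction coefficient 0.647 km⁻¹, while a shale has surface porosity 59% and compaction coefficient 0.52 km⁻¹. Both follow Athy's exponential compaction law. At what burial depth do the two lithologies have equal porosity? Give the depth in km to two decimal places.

1.23 km

Set phi₀ₐ e^(−βₐd) = phi₀ᵦ e^(−βᵦd) ⇒ ln(phi₀ₐ/phi₀ᵦ) = (βₐ − βᵦ)·d
d = ln(0.69/0.59) / (0.647 − 0.52) = 0.1566 / 0.127 = 1.233 km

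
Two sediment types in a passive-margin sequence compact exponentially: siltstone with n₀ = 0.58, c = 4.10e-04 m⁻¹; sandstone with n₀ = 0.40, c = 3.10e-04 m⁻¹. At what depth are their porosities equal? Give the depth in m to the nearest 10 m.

3720 m

Working in km (1 km = 1000 m; c in km⁻¹ = c in m⁻¹ × 1000):
Set n₀ₐ e^(−cₐZ) = n₀ᵦ e^(−cᵦZ) ⇒ ln(n₀ₐ/n₀ᵦ) = (cₐ − cᵦ)·Z
Z = ln(0.58/0.4) / (0.41 − 0.31) = 0.3716 / 0.1 = 3.716 km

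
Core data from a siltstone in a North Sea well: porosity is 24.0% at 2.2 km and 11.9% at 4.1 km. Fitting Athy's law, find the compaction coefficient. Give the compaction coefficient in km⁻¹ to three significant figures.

0.369 km⁻¹

Athy: φ(Z) = φ₀ e^(−βZ) ⇒ φ₁/φ₂ = e^{β(Z₂−Z₁)} ⇒ β = ln(φ₁/φ₂)/(Z₂−Z₁)
β = ln(0.24/0.119) / (4.1 − 2.2) = ln(2.017) / 1.9 = 0.7015 / 1.9 = 0.3692 km⁻¹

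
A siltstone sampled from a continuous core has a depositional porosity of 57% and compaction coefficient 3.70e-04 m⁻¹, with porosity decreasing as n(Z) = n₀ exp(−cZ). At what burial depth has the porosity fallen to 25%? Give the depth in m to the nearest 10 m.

2230 m

Working in km (1 km = 1000 m; c in km⁻¹ = c in m⁻¹ × 1000):
Invert Athy's law: Z = ln(n₀/n) / c
Z = ln(0.57/0.25) / 0.37 = ln(2.28) / 0.37 = 0.8242 / 0.37 = 2.228 km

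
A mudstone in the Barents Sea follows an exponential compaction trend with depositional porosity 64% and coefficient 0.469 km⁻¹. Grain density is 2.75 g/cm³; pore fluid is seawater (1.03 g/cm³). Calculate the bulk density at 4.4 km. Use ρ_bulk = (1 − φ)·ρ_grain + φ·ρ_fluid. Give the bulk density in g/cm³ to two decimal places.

2.61 g/cm³

Porosity at depth: phi = 0.64·exp(−0.469×4.4) = 0.64×0.1270 = 0.0813
Bulk density: ρ_b = (1−phi)ρ_g + phi·ρ_f = 0.9187×2.75 + 0.0813×1.03
       = 2.526 + 0.084 = 2.610 g/cm³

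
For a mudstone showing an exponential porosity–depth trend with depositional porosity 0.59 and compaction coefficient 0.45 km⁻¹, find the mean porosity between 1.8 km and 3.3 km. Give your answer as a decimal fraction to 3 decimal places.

0.191

⟨phi⟩ = (1/(d₂−d₁)) ∫ phi₀ e^(−βd) dd = phi₀·(e^(−β·d₁) − e^(−β·d₂)) / (β·(d₂−d₁))
e^(−0.45×1.8) = 0.4449; e^(−0.45×3.3) = 0.2265
⟨phi⟩ = 0.59 × (0.4449 − 0.2265) / (0.45 × 1.5) = 0.59 × 0.3235 = 0.1909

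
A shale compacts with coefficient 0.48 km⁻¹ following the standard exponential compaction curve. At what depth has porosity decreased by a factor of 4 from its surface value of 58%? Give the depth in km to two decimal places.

n/n₀ = 1/4 ⇒ exp(−c·d) = 1/4 ⇒ d = ln(4) / c
d = 1.3863 / 0.48 = 2.888 km

2.89 km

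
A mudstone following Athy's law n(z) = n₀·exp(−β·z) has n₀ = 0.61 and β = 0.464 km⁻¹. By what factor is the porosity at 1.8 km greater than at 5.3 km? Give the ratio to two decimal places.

5.07

n(z₁)/n(z₂) = e^(−β·z₁)/e^(−β·z₂) = e^{β(z₂−z₁)}
= exp(0.464 × 3.5) = exp(1.624) = 5.0733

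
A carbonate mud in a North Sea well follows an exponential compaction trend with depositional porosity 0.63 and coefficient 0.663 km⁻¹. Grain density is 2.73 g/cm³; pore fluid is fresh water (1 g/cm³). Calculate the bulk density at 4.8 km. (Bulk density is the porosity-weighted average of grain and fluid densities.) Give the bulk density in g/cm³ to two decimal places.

Porosity at depth: φ = 0.63·exp(−0.663×4.8) = 0.63×0.0415 = 0.0261
Bulk density: ρ_b = (1−φ)ρ_g + φ·ρ_f = 0.9739×2.73 + 0.0261×1
       = 2.659 + 0.026 = 2.685 g/cm³

2.68 g/cm³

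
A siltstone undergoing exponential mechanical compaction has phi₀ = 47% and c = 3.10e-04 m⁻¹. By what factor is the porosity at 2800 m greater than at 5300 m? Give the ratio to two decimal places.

2.17

Working in km (1 km = 1000 m; c in km⁻¹ = c in m⁻¹ × 1000):
phi(z₁)/phi(z₂) = e^(−c·z₁)/e^(−c·z₂) = e^{c(z₂−z₁)}
= exp(0.31 × 2.5) = exp(0.775) = 2.1706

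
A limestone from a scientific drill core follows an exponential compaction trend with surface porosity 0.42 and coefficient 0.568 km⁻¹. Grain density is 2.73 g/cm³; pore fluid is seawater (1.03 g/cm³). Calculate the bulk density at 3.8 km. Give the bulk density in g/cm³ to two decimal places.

Porosity at depth: phi = 0.42·exp(−0.568×3.8) = 0.42×0.1155 = 0.0485
Bulk density: ρ_b = (1−phi)ρ_g + phi·ρ_f = 0.9515×2.73 + 0.0485×1.03
       = 2.598 + 0.050 = 2.648 g/cm³

2.65 g/cm³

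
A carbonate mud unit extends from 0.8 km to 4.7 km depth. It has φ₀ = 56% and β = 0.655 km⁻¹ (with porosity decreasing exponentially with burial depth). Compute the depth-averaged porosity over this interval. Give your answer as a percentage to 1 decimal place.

⟨φ⟩ = (1/(z₂−z₁)) ∫ φ₀ e^(−βz) dz = φ₀·(e^(−β·z₁) − e^(−β·z₂)) / (β·(z₂−z₁))
e^(−0.655×0.8) = 0.5921; e^(−0.655×4.7) = 0.0460
⟨φ⟩ = 0.56 × (0.5921 − 0.0460) / (0.655 × 3.9) = 0.56 × 0.2138 = 0.1197

12.0%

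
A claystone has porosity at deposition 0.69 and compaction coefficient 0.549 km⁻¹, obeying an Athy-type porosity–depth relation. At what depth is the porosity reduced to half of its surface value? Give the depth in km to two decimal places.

phi/phi₀ = 1/2 ⇒ exp(−β·Z) = 1/2 ⇒ Z = ln(2) / β
Z = 0.6931 / 0.549 = 1.263 km

1.26 km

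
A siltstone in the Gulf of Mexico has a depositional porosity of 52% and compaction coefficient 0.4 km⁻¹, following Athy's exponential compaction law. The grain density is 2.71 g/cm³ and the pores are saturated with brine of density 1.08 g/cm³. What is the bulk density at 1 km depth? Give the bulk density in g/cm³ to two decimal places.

2.14 g/cm³

Porosity at depth: n = 0.52·exp(−0.4×1) = 0.52×0.6703 = 0.3486
Bulk density: ρ_b = (1−n)ρ_g + n·ρ_f = 0.6514×2.71 + 0.3486×1.08
       = 1.765 + 0.376 = 2.142 g/cm³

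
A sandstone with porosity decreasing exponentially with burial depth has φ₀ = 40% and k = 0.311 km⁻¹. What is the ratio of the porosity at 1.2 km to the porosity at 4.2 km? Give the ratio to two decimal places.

2.54

φ(d₁)/φ(d₂) = e^(−k·d₁)/e^(−k·d₂) = e^{k(d₂−d₁)}
= exp(0.311 × 3) = exp(0.933) = 2.5421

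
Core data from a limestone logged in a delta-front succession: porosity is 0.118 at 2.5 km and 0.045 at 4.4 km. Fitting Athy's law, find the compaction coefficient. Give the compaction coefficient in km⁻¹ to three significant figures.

Athy: φ(Z) = φ₀ e^(−cZ) ⇒ φ₁/φ₂ = e^{c(Z₂−Z₁)} ⇒ c = ln(φ₁/φ₂)/(Z₂−Z₁)
c = ln(0.118/0.045) / (4.4 − 2.5) = ln(2.622) / 1.9 = 0.9640 / 1.9 = 0.5074 km⁻¹

0.507 km⁻¹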